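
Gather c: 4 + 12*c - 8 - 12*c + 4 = 0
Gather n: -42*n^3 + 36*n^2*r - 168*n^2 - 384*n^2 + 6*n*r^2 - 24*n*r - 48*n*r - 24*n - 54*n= -42*n^3 + n^2*(36*r - 552) + n*(6*r^2 - 72*r - 78)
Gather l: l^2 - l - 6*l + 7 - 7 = l^2 - 7*l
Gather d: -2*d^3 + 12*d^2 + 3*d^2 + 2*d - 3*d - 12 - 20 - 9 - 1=-2*d^3 + 15*d^2 - d - 42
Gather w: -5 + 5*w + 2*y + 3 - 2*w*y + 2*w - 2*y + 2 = w*(7 - 2*y)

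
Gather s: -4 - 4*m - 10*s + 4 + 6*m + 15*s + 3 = 2*m + 5*s + 3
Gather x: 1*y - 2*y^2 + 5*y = -2*y^2 + 6*y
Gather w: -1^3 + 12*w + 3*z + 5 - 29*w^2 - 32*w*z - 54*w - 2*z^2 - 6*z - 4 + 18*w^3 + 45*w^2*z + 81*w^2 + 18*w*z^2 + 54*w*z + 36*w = 18*w^3 + w^2*(45*z + 52) + w*(18*z^2 + 22*z - 6) - 2*z^2 - 3*z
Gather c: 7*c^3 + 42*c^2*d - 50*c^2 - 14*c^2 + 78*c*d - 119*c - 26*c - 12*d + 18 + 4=7*c^3 + c^2*(42*d - 64) + c*(78*d - 145) - 12*d + 22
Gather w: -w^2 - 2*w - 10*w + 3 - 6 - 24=-w^2 - 12*w - 27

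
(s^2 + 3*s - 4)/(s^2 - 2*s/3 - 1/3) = 3*(s + 4)/(3*s + 1)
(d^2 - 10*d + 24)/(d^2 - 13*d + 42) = (d - 4)/(d - 7)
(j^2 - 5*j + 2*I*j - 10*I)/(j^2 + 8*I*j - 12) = (j - 5)/(j + 6*I)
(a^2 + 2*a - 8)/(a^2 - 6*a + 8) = (a + 4)/(a - 4)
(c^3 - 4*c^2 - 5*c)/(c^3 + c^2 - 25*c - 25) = c/(c + 5)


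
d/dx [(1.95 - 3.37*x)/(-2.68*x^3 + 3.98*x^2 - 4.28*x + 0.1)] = (-18.0632*x^3 + 29.0906*x^2 - 15.522*x + 8.009)/(7.1824*x^6 - 21.3328*x^5 + 38.7812*x^4 - 34.6048*x^3 + 19.1144*x^2 - 0.856*x + 0.01)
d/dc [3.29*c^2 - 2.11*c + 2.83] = 6.58*c - 2.11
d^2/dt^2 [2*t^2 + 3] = 4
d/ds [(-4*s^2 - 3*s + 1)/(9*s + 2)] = (-36*s^2 - 16*s - 15)/(81*s^2 + 36*s + 4)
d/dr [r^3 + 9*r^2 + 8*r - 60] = 3*r^2 + 18*r + 8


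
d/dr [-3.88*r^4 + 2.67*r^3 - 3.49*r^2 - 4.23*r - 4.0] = -15.52*r^3 + 8.01*r^2 - 6.98*r - 4.23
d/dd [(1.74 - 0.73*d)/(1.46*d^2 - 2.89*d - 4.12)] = (1.0658*d^2 - 5.0808*d + 8.0362)/(2.1316*d^4 - 8.4388*d^3 - 3.6783*d^2 + 23.8136*d + 16.9744)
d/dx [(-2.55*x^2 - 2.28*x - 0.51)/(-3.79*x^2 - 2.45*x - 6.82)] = (-2.3937*x^2 + 30.9162*x + 14.3001)/(14.3641*x^4 + 18.571*x^3 + 57.6981*x^2 + 33.418*x + 46.5124)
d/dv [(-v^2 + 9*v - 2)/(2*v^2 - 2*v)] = (-4*v^2 + 2*v - 1)/(v^2*(v^2 - 2*v + 1))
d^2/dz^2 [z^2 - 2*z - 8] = 2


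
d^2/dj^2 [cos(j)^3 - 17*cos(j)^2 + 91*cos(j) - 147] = -367*cos(j)/4 + 34*cos(2*j) - 9*cos(3*j)/4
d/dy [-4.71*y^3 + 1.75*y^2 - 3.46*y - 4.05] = -14.13*y^2 + 3.5*y - 3.46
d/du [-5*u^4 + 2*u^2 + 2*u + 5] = -20*u^3 + 4*u + 2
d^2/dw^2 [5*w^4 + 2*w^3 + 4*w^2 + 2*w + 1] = 60*w^2 + 12*w + 8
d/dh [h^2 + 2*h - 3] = 2*h + 2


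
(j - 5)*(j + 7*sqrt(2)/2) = j^2 - 5*j + 7*sqrt(2)*j/2 - 35*sqrt(2)/2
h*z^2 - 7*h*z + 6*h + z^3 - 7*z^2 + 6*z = (h + z)*(z - 6)*(z - 1)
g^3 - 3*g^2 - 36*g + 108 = (g - 6)*(g - 3)*(g + 6)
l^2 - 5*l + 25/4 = (l - 5/2)^2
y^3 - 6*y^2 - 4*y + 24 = (y - 6)*(y - 2)*(y + 2)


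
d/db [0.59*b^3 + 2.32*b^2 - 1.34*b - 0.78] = 1.77*b^2 + 4.64*b - 1.34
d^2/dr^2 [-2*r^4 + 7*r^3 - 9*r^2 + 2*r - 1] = -24*r^2 + 42*r - 18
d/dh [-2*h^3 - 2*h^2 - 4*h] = -6*h^2 - 4*h - 4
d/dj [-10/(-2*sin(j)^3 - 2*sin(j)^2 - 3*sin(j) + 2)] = 10*(-4*sin(j) + 3*cos(2*j) - 6)*cos(j)/(2*sin(j)^3 + 2*sin(j)^2 + 3*sin(j) - 2)^2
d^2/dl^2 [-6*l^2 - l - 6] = -12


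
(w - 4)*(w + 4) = w^2 - 16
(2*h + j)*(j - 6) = 2*h*j - 12*h + j^2 - 6*j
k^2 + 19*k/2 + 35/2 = (k + 5/2)*(k + 7)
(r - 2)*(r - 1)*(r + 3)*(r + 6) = r^4 + 6*r^3 - 7*r^2 - 36*r + 36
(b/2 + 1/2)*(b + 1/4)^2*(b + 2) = b^4/2 + 7*b^3/4 + 57*b^2/32 + 19*b/32 + 1/16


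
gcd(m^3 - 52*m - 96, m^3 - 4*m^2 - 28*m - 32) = m^2 - 6*m - 16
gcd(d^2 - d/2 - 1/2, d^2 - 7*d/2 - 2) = d + 1/2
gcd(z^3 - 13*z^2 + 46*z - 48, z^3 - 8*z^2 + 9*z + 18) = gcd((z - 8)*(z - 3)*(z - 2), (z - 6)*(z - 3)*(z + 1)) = z - 3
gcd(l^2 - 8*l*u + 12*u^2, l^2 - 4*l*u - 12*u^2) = -l + 6*u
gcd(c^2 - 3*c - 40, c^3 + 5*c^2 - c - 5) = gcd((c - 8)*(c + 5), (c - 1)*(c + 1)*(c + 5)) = c + 5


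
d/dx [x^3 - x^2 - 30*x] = 3*x^2 - 2*x - 30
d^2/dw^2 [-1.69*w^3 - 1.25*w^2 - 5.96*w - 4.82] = -10.14*w - 2.5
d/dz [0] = 0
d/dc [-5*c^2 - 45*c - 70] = -10*c - 45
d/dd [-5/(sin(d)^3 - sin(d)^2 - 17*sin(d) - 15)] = 5*(3*sin(d)^2 - 2*sin(d) - 17)*cos(d)/(-sin(d)^3 + sin(d)^2 + 17*sin(d) + 15)^2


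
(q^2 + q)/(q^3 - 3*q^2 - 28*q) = (q + 1)/(q^2 - 3*q - 28)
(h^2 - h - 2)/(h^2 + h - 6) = (h + 1)/(h + 3)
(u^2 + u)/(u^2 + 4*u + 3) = u/(u + 3)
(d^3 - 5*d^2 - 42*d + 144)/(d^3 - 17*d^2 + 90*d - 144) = (d + 6)/(d - 6)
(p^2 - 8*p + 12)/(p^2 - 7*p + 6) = (p - 2)/(p - 1)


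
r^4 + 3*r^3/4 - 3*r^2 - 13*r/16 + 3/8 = (r - 3/2)*(r - 1/4)*(r + 1/2)*(r + 2)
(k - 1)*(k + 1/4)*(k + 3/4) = k^3 - 13*k/16 - 3/16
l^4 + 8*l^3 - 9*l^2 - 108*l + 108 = (l - 3)*(l - 1)*(l + 6)^2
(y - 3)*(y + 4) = y^2 + y - 12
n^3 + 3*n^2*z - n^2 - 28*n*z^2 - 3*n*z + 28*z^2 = (n - 1)*(n - 4*z)*(n + 7*z)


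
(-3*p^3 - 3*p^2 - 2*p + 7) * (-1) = 3*p^3 + 3*p^2 + 2*p - 7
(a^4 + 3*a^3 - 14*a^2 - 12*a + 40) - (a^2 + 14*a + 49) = a^4 + 3*a^3 - 15*a^2 - 26*a - 9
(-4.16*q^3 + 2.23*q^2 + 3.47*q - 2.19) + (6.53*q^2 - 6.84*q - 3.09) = -4.16*q^3 + 8.76*q^2 - 3.37*q - 5.28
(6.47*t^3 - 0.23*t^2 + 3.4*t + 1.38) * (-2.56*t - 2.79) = -16.5632*t^4 - 17.4625*t^3 - 8.0623*t^2 - 13.0188*t - 3.8502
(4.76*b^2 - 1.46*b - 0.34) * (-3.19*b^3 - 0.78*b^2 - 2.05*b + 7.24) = -15.1844*b^5 + 0.9446*b^4 - 7.5346*b^3 + 37.7206*b^2 - 9.8734*b - 2.4616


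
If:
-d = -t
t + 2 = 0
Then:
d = -2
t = -2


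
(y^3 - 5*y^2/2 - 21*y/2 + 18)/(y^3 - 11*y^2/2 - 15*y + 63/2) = (y - 4)/(y - 7)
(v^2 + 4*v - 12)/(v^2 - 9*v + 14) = (v + 6)/(v - 7)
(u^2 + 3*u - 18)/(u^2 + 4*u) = (u^2 + 3*u - 18)/(u*(u + 4))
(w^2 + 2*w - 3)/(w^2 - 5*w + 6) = (w^2 + 2*w - 3)/(w^2 - 5*w + 6)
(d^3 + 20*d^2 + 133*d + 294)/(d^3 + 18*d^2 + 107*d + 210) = (d + 7)/(d + 5)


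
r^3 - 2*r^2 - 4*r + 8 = (r - 2)^2*(r + 2)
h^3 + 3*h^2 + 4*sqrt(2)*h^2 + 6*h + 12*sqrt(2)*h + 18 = (h + 3)*(h + sqrt(2))*(h + 3*sqrt(2))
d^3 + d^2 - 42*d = d*(d - 6)*(d + 7)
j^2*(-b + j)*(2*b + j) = -2*b^2*j^2 + b*j^3 + j^4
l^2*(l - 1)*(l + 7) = l^4 + 6*l^3 - 7*l^2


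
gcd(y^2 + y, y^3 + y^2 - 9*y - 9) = y + 1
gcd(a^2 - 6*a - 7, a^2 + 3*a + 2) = a + 1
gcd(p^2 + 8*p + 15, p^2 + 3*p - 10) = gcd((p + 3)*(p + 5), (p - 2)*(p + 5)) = p + 5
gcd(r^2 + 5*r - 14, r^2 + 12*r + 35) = r + 7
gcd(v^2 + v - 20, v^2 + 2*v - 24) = v - 4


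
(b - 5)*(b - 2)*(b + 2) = b^3 - 5*b^2 - 4*b + 20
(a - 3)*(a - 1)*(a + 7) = a^3 + 3*a^2 - 25*a + 21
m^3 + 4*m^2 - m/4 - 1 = (m - 1/2)*(m + 1/2)*(m + 4)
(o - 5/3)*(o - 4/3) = o^2 - 3*o + 20/9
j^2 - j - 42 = (j - 7)*(j + 6)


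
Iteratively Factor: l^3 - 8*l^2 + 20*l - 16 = (l - 4)*(l^2 - 4*l + 4) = (l - 4)*(l - 2)*(l - 2)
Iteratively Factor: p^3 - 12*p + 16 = (p - 2)*(p^2 + 2*p - 8) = (p - 2)*(p + 4)*(p - 2)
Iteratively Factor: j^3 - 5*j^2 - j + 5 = (j - 1)*(j^2 - 4*j - 5) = (j - 1)*(j + 1)*(j - 5)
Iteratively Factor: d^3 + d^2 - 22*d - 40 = (d - 5)*(d^2 + 6*d + 8) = (d - 5)*(d + 2)*(d + 4)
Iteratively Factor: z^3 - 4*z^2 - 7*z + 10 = (z - 1)*(z^2 - 3*z - 10) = (z - 1)*(z + 2)*(z - 5)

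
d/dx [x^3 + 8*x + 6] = 3*x^2 + 8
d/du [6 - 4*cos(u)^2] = 4*sin(2*u)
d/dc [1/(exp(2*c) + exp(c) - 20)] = (-2*exp(c) - 1)*exp(c)/(exp(2*c) + exp(c) - 20)^2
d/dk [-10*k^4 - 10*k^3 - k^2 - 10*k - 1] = -40*k^3 - 30*k^2 - 2*k - 10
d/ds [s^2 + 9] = 2*s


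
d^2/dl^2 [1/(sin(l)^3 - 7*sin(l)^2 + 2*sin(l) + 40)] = (-9*sin(l)^6 + 77*sin(l)^5 - 188*sin(l)^4 + 290*sin(l)^3 - 818*sin(l)^2 - 244*sin(l) + 568)/(sin(l)^3 - 7*sin(l)^2 + 2*sin(l) + 40)^3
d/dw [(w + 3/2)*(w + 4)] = 2*w + 11/2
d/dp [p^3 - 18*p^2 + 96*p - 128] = 3*p^2 - 36*p + 96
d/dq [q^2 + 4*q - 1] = 2*q + 4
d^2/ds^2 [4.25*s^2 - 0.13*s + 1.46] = 8.50000000000000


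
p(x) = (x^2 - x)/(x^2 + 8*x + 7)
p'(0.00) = -0.14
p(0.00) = 0.00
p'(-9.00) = 2.33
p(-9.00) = 5.62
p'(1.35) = 0.07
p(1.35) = 0.02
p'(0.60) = 0.03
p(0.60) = -0.02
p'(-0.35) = -0.58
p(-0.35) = 0.11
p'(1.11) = 0.07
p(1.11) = 0.01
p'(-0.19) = -0.31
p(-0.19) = 0.04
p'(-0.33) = -0.53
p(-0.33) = 0.10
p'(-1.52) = -0.92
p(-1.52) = -1.34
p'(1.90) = 0.08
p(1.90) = 0.07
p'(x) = (-2*x - 8)*(x^2 - x)/(x^2 + 8*x + 7)^2 + (2*x - 1)/(x^2 + 8*x + 7)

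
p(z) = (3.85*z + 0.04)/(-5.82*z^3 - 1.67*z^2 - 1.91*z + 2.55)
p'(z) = (3.85*z + 0.04)*(17.46*z^2 + 3.34*z + 1.91)/(-5.82*z^3 - 1.67*z^2 - 1.91*z + 2.55)^2 + 3.85/(-5.82*z^3 - 1.67*z^2 - 1.91*z + 2.55) = (44.814*z^3 + 7.1279*z^2 + 0.1336*z + 9.8939)/(33.8724*z^6 + 19.4388*z^5 + 25.0213*z^4 - 23.3026*z^3 - 4.8689*z^2 - 9.741*z + 6.5025)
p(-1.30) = -0.33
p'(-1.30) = -0.34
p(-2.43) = -0.12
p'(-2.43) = -0.09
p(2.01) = -0.14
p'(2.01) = 0.13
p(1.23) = -0.36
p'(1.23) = 0.60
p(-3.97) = -0.04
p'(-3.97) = -0.02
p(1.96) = -0.15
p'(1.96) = 0.14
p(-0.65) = -0.53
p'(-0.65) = 0.02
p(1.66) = -0.20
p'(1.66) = 0.23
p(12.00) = -0.00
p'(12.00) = 0.00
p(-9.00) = -0.01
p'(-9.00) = -0.00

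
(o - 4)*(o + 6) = o^2 + 2*o - 24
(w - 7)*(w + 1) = w^2 - 6*w - 7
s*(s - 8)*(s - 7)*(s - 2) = s^4 - 17*s^3 + 86*s^2 - 112*s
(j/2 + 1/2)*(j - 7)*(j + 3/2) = j^3/2 - 9*j^2/4 - 8*j - 21/4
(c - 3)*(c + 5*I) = c^2 - 3*c + 5*I*c - 15*I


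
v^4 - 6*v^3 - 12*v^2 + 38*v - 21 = (v - 7)*(v - 1)^2*(v + 3)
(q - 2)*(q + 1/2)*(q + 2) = q^3 + q^2/2 - 4*q - 2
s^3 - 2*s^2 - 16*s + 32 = (s - 4)*(s - 2)*(s + 4)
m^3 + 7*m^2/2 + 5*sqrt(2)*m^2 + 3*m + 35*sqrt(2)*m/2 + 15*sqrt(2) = (m + 3/2)*(m + 2)*(m + 5*sqrt(2))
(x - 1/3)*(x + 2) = x^2 + 5*x/3 - 2/3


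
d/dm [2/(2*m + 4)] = -1/(m + 2)^2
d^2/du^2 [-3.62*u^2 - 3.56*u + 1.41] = -7.24000000000000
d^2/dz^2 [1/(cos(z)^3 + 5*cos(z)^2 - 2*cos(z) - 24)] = ((-5*cos(z) + 40*cos(2*z) + 9*cos(3*z))*(cos(z)^3 + 5*cos(z)^2 - 2*cos(z) - 24)/4 + 2*(3*cos(z)^2 + 10*cos(z) - 2)^2*sin(z)^2)/(cos(z)^3 + 5*cos(z)^2 - 2*cos(z) - 24)^3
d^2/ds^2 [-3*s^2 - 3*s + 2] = -6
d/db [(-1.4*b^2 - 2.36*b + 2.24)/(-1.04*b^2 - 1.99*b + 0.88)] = (0.3316*b^2 + 2.1952*b + 2.3808)/(1.0816*b^4 + 4.1392*b^3 + 2.1297*b^2 - 3.5024*b + 0.7744)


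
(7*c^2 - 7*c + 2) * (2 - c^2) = -7*c^4 + 7*c^3 + 12*c^2 - 14*c + 4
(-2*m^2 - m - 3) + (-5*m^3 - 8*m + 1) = -5*m^3 - 2*m^2 - 9*m - 2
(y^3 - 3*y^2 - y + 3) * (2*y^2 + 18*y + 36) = 2*y^5 + 12*y^4 - 20*y^3 - 120*y^2 + 18*y + 108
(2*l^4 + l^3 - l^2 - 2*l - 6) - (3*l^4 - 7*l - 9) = -l^4 + l^3 - l^2 + 5*l + 3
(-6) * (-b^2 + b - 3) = 6*b^2 - 6*b + 18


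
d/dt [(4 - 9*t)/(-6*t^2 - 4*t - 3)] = (-54*t^2 + 48*t + 43)/(36*t^4 + 48*t^3 + 52*t^2 + 24*t + 9)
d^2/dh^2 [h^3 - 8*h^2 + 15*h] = 6*h - 16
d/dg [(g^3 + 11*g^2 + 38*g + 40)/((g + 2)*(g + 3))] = (g^2 + 6*g + 7)/(g^2 + 6*g + 9)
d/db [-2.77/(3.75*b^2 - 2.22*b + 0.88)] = (20.775*b - 6.1494)/(3.75*b^2 - 2.22*b + 0.88)^2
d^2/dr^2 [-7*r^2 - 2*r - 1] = -14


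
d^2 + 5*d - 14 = (d - 2)*(d + 7)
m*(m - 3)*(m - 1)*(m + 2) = m^4 - 2*m^3 - 5*m^2 + 6*m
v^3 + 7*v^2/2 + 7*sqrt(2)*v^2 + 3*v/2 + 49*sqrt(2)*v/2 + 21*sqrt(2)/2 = (v + 1/2)*(v + 3)*(v + 7*sqrt(2))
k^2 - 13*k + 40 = (k - 8)*(k - 5)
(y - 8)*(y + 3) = y^2 - 5*y - 24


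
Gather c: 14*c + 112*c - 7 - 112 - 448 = 126*c - 567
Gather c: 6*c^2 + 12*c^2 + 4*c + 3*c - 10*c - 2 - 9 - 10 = 18*c^2 - 3*c - 21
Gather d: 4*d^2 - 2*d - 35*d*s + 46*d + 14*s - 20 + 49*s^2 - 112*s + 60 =4*d^2 + d*(44 - 35*s) + 49*s^2 - 98*s + 40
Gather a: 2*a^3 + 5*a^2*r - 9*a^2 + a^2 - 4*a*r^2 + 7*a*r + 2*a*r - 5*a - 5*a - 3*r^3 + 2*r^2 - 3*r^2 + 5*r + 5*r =2*a^3 + a^2*(5*r - 8) + a*(-4*r^2 + 9*r - 10) - 3*r^3 - r^2 + 10*r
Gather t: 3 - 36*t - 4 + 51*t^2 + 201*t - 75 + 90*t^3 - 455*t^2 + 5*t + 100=90*t^3 - 404*t^2 + 170*t + 24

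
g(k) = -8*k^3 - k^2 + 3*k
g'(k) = -24*k^2 - 2*k + 3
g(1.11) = -8.84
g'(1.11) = -28.79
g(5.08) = -1059.34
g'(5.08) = -626.51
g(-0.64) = -0.23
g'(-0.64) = -5.55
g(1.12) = -9.13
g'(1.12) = -29.35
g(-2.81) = 161.18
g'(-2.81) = -180.89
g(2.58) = -136.30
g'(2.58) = -161.91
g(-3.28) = 261.70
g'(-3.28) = -248.64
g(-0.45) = -0.82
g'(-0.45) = -0.96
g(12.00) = -13932.00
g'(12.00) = -3477.00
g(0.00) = 0.00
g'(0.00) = 3.00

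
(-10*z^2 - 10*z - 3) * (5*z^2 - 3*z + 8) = -50*z^4 - 20*z^3 - 65*z^2 - 71*z - 24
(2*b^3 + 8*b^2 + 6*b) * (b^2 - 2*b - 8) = 2*b^5 + 4*b^4 - 26*b^3 - 76*b^2 - 48*b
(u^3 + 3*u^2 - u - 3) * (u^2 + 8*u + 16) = u^5 + 11*u^4 + 39*u^3 + 37*u^2 - 40*u - 48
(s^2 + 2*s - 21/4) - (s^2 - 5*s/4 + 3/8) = 13*s/4 - 45/8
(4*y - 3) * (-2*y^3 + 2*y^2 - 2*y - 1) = -8*y^4 + 14*y^3 - 14*y^2 + 2*y + 3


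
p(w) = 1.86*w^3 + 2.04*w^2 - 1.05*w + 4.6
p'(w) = 5.58*w^2 + 4.08*w - 1.05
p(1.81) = 20.41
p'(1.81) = 24.62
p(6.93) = 714.33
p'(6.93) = 295.20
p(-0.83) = 5.81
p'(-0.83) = -0.59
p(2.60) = 48.35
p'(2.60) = 47.28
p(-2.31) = -5.02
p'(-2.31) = 19.30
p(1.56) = 14.99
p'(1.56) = 18.89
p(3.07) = 74.42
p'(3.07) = 64.07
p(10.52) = 2384.83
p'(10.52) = 659.41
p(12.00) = 3499.84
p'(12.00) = 851.43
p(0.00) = 4.60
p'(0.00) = -1.05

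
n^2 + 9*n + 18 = (n + 3)*(n + 6)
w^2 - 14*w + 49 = (w - 7)^2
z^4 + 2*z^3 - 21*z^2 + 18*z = z*(z - 3)*(z - 1)*(z + 6)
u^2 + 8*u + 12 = (u + 2)*(u + 6)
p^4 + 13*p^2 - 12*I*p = p*(p - 3*I)*(p - I)*(p + 4*I)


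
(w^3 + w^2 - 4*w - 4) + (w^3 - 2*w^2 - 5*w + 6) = 2*w^3 - w^2 - 9*w + 2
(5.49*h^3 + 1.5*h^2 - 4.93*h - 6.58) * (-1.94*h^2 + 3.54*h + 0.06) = -10.6506*h^5 + 16.5246*h^4 + 15.2036*h^3 - 4.597*h^2 - 23.589*h - 0.3948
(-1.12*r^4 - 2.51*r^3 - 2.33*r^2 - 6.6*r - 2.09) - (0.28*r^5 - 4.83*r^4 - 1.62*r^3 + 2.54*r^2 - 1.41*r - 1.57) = -0.28*r^5 + 3.71*r^4 - 0.89*r^3 - 4.87*r^2 - 5.19*r - 0.52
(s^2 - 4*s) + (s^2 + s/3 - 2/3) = 2*s^2 - 11*s/3 - 2/3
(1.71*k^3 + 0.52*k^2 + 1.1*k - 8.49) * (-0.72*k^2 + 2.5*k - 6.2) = -1.2312*k^5 + 3.9006*k^4 - 10.094*k^3 + 5.6388*k^2 - 28.045*k + 52.638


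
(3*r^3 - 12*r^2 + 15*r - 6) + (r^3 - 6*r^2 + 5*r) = 4*r^3 - 18*r^2 + 20*r - 6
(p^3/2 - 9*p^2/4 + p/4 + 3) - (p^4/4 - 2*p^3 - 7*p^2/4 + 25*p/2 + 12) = -p^4/4 + 5*p^3/2 - p^2/2 - 49*p/4 - 9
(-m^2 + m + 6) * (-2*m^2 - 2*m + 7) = 2*m^4 - 21*m^2 - 5*m + 42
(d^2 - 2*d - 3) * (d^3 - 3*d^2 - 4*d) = d^5 - 5*d^4 - d^3 + 17*d^2 + 12*d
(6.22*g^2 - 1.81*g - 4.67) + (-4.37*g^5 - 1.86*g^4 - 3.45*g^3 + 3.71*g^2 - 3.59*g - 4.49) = -4.37*g^5 - 1.86*g^4 - 3.45*g^3 + 9.93*g^2 - 5.4*g - 9.16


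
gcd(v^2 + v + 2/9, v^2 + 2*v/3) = v + 2/3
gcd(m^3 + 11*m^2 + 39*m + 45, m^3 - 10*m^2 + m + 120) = m + 3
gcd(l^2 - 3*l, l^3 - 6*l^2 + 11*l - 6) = l - 3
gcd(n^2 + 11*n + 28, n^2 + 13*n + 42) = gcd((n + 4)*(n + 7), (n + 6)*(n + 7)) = n + 7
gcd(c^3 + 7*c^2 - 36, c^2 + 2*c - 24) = c + 6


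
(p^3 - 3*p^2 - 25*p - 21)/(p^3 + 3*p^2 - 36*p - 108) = (p^2 - 6*p - 7)/(p^2 - 36)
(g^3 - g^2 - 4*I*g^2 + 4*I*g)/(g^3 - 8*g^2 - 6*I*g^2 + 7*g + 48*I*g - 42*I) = g*(g - 4*I)/(g^2 - g*(7 + 6*I) + 42*I)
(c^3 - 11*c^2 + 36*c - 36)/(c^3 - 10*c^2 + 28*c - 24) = (c - 3)/(c - 2)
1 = 1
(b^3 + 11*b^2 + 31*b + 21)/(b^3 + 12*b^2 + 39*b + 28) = (b + 3)/(b + 4)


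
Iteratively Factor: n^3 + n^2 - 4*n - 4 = (n + 2)*(n^2 - n - 2) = (n + 1)*(n + 2)*(n - 2)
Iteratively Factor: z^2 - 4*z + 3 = (z - 1)*(z - 3)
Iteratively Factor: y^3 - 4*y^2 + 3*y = (y - 3)*(y^2 - y) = (y - 3)*(y - 1)*(y)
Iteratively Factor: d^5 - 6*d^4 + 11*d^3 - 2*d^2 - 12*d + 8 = (d - 2)*(d^4 - 4*d^3 + 3*d^2 + 4*d - 4) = (d - 2)*(d + 1)*(d^3 - 5*d^2 + 8*d - 4) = (d - 2)*(d - 1)*(d + 1)*(d^2 - 4*d + 4) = (d - 2)^2*(d - 1)*(d + 1)*(d - 2)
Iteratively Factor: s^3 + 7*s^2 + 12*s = (s)*(s^2 + 7*s + 12) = s*(s + 4)*(s + 3)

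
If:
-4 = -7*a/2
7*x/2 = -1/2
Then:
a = 8/7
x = -1/7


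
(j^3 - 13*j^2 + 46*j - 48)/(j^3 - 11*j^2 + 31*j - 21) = (j^2 - 10*j + 16)/(j^2 - 8*j + 7)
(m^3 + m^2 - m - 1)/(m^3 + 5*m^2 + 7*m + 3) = (m - 1)/(m + 3)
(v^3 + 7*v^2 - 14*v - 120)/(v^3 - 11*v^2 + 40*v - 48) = (v^2 + 11*v + 30)/(v^2 - 7*v + 12)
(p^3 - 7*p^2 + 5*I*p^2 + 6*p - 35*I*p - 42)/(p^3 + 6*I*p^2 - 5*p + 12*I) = (p^2 + p*(-7 + 6*I) - 42*I)/(p^2 + 7*I*p - 12)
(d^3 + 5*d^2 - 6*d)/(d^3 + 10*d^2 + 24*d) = (d - 1)/(d + 4)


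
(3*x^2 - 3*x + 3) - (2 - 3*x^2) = 6*x^2 - 3*x + 1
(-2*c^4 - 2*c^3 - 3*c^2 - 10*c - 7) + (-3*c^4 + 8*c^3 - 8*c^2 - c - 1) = -5*c^4 + 6*c^3 - 11*c^2 - 11*c - 8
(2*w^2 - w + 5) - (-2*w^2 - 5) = 4*w^2 - w + 10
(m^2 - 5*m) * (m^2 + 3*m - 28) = m^4 - 2*m^3 - 43*m^2 + 140*m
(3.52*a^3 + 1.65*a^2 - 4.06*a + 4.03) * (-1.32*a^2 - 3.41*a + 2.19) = -4.6464*a^5 - 14.1812*a^4 + 7.4415*a^3 + 12.1385*a^2 - 22.6337*a + 8.8257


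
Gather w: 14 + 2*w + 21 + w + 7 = 3*w + 42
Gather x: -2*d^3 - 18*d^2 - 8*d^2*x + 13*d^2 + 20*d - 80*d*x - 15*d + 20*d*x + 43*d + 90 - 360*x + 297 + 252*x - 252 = -2*d^3 - 5*d^2 + 48*d + x*(-8*d^2 - 60*d - 108) + 135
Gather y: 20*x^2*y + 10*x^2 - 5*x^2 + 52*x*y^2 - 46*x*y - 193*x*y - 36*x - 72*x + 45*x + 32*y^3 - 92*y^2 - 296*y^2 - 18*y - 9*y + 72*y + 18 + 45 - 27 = 5*x^2 - 63*x + 32*y^3 + y^2*(52*x - 388) + y*(20*x^2 - 239*x + 45) + 36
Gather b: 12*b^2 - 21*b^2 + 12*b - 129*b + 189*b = -9*b^2 + 72*b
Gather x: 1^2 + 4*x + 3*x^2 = 3*x^2 + 4*x + 1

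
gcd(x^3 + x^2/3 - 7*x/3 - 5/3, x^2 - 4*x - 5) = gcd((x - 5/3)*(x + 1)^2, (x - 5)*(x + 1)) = x + 1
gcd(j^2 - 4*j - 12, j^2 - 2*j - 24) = j - 6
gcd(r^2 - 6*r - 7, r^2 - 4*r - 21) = r - 7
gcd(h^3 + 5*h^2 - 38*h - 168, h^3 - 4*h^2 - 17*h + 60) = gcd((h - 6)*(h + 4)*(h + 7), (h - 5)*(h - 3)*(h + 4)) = h + 4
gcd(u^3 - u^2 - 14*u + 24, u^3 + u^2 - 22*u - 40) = u + 4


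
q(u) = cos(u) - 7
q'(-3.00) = 0.14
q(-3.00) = -7.99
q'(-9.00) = 0.41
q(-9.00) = -7.91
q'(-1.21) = 0.94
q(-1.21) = -6.65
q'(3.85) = 0.65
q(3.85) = -7.76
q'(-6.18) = -0.10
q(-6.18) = -6.01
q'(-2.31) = 0.74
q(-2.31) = -7.67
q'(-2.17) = 0.83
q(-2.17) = -7.56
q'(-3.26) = -0.12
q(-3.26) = -7.99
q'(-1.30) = 0.96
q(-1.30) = -6.73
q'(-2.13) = 0.85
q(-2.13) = -7.53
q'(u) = -sin(u)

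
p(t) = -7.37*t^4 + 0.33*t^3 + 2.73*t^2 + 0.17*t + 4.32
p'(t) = -29.48*t^3 + 0.99*t^2 + 5.46*t + 0.17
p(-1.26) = -10.80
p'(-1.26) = 53.83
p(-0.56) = 4.30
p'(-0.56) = 2.60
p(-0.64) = 4.01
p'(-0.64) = 4.81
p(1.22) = -7.14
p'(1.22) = -45.23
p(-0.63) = 4.05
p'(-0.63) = 4.49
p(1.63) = -38.75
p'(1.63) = -115.97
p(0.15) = 4.40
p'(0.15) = 0.91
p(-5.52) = -6811.58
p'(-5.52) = 4958.63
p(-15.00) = -373603.98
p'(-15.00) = 99636.02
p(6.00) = -9376.62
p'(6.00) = -6299.11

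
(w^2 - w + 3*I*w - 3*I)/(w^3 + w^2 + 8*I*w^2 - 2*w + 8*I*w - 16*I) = (w + 3*I)/(w^2 + w*(2 + 8*I) + 16*I)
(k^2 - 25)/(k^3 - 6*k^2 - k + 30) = (k + 5)/(k^2 - k - 6)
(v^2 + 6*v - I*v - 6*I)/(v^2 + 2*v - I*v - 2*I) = (v + 6)/(v + 2)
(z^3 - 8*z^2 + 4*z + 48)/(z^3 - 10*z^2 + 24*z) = (z + 2)/z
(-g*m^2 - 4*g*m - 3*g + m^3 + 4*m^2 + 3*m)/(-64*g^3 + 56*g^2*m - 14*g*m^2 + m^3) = (g*m^2 + 4*g*m + 3*g - m^3 - 4*m^2 - 3*m)/(64*g^3 - 56*g^2*m + 14*g*m^2 - m^3)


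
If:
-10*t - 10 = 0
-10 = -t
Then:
No Solution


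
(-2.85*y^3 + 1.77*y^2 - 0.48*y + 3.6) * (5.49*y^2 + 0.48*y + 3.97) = -15.6465*y^5 + 8.3493*y^4 - 13.1001*y^3 + 26.5605*y^2 - 0.1776*y + 14.292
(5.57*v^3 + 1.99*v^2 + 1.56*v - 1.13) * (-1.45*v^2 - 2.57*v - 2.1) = -8.0765*v^5 - 17.2004*v^4 - 19.0733*v^3 - 6.5497*v^2 - 0.371900000000001*v + 2.373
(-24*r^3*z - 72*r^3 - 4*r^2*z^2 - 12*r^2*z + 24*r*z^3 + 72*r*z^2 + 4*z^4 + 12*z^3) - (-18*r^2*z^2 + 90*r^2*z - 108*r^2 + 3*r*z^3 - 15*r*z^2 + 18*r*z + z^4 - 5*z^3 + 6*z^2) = -24*r^3*z - 72*r^3 + 14*r^2*z^2 - 102*r^2*z + 108*r^2 + 21*r*z^3 + 87*r*z^2 - 18*r*z + 3*z^4 + 17*z^3 - 6*z^2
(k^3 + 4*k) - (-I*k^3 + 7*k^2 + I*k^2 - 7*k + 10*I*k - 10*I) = k^3 + I*k^3 - 7*k^2 - I*k^2 + 11*k - 10*I*k + 10*I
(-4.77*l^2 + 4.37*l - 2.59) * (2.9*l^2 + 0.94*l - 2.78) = -13.833*l^4 + 8.1892*l^3 + 9.8574*l^2 - 14.5832*l + 7.2002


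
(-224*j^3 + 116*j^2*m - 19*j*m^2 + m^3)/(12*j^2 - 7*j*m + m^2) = (-56*j^2 + 15*j*m - m^2)/(3*j - m)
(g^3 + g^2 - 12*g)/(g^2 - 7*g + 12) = g*(g + 4)/(g - 4)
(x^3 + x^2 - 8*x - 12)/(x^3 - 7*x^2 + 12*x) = (x^2 + 4*x + 4)/(x*(x - 4))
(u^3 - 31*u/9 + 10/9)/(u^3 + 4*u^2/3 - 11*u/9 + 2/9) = (3*u - 5)/(3*u - 1)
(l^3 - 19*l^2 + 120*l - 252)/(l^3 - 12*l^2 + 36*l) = (l - 7)/l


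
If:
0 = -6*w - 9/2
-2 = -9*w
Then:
No Solution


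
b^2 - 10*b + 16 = (b - 8)*(b - 2)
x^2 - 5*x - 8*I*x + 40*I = (x - 5)*(x - 8*I)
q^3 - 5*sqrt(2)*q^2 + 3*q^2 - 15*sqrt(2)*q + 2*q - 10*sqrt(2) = (q + 1)*(q + 2)*(q - 5*sqrt(2))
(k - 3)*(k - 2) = k^2 - 5*k + 6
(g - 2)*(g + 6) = g^2 + 4*g - 12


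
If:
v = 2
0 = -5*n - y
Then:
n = -y/5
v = 2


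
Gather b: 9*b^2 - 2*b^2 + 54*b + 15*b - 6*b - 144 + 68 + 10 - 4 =7*b^2 + 63*b - 70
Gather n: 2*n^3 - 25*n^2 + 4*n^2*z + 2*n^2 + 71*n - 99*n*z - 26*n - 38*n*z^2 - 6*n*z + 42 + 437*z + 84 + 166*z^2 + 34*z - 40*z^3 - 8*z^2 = 2*n^3 + n^2*(4*z - 23) + n*(-38*z^2 - 105*z + 45) - 40*z^3 + 158*z^2 + 471*z + 126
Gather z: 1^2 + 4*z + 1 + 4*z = 8*z + 2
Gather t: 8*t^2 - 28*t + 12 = 8*t^2 - 28*t + 12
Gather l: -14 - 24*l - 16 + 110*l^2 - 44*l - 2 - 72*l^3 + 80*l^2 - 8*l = -72*l^3 + 190*l^2 - 76*l - 32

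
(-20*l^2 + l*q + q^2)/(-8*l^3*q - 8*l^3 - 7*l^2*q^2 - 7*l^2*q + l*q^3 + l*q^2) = (20*l^2 - l*q - q^2)/(l*(8*l^2*q + 8*l^2 + 7*l*q^2 + 7*l*q - q^3 - q^2))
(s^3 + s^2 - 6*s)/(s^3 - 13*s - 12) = s*(s - 2)/(s^2 - 3*s - 4)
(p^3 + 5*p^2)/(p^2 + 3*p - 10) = p^2/(p - 2)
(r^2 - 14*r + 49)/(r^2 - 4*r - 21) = (r - 7)/(r + 3)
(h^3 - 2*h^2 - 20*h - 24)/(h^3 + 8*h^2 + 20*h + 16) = (h - 6)/(h + 4)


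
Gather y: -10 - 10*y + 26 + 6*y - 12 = 4 - 4*y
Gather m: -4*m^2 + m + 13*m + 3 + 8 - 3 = -4*m^2 + 14*m + 8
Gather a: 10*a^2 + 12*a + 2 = 10*a^2 + 12*a + 2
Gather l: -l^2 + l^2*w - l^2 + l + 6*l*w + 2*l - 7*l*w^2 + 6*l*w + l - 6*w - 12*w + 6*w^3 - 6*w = l^2*(w - 2) + l*(-7*w^2 + 12*w + 4) + 6*w^3 - 24*w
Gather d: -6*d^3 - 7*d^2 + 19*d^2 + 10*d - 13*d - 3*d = -6*d^3 + 12*d^2 - 6*d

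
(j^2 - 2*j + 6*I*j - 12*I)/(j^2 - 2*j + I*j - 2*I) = (j + 6*I)/(j + I)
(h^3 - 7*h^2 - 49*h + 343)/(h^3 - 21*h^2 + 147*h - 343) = (h + 7)/(h - 7)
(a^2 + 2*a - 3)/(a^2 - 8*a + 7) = (a + 3)/(a - 7)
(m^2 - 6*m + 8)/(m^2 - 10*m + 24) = (m - 2)/(m - 6)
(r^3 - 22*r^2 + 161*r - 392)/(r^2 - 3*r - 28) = (r^2 - 15*r + 56)/(r + 4)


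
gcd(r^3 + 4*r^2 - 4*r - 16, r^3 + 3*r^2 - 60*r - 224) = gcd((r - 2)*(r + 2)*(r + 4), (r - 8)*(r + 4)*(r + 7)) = r + 4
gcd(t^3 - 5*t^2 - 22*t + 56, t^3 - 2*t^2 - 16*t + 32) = t^2 + 2*t - 8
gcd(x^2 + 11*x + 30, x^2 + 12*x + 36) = x + 6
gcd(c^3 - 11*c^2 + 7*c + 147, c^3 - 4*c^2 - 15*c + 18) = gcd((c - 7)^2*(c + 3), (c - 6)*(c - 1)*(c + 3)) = c + 3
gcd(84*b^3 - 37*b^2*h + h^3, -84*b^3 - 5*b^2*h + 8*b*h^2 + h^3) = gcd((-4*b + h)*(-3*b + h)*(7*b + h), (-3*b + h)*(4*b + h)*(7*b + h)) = 21*b^2 - 4*b*h - h^2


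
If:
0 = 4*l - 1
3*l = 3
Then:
No Solution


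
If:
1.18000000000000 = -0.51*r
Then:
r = -2.31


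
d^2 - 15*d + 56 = (d - 8)*(d - 7)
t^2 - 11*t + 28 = (t - 7)*(t - 4)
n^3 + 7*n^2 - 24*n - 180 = (n - 5)*(n + 6)^2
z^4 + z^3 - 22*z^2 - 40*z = z*(z - 5)*(z + 2)*(z + 4)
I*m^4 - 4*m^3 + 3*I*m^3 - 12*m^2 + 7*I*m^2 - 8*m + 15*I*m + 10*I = (m + 2)*(m - I)*(m + 5*I)*(I*m + I)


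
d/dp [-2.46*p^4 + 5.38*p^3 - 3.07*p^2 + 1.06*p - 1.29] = -9.84*p^3 + 16.14*p^2 - 6.14*p + 1.06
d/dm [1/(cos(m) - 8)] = sin(m)/(cos(m) - 8)^2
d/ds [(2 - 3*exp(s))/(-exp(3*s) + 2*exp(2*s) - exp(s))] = 2*(-3*exp(2*s) + 3*exp(s) - 1)*exp(-s)/(exp(3*s) - 3*exp(2*s) + 3*exp(s) - 1)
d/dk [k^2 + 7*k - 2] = 2*k + 7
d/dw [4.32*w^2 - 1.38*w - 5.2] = 8.64*w - 1.38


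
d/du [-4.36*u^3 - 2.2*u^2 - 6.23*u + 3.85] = -13.08*u^2 - 4.4*u - 6.23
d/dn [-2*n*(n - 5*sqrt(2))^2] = -6*n^2 + 40*sqrt(2)*n - 100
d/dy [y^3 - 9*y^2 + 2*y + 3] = 3*y^2 - 18*y + 2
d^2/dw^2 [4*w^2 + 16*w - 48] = 8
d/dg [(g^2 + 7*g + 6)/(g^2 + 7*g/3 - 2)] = 6*(-7*g^2 - 24*g - 42)/(9*g^4 + 42*g^3 + 13*g^2 - 84*g + 36)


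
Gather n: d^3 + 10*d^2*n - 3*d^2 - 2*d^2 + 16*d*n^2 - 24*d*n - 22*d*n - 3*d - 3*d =d^3 - 5*d^2 + 16*d*n^2 - 6*d + n*(10*d^2 - 46*d)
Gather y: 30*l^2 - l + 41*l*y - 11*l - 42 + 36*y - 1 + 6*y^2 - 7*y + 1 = 30*l^2 - 12*l + 6*y^2 + y*(41*l + 29) - 42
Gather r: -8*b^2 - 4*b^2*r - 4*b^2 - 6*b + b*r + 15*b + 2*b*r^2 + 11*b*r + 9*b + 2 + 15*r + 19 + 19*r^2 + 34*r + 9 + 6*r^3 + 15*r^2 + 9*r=-12*b^2 + 18*b + 6*r^3 + r^2*(2*b + 34) + r*(-4*b^2 + 12*b + 58) + 30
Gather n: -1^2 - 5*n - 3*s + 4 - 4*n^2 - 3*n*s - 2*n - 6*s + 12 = -4*n^2 + n*(-3*s - 7) - 9*s + 15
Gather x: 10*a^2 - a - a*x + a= 10*a^2 - a*x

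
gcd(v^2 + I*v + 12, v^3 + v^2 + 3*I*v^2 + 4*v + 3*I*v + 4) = v + 4*I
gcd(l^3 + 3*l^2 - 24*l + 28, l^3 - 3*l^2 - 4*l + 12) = l - 2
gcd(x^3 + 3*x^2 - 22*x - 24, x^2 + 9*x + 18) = x + 6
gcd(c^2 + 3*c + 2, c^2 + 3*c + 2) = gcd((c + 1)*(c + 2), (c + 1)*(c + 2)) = c^2 + 3*c + 2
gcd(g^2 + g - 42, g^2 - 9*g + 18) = g - 6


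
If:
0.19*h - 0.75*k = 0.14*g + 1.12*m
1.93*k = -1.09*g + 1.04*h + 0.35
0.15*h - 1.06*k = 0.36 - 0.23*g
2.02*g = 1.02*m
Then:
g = 0.06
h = -1.19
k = -0.49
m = 0.12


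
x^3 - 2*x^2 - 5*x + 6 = (x - 3)*(x - 1)*(x + 2)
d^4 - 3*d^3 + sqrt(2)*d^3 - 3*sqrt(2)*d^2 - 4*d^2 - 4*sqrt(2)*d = d*(d - 4)*(d + 1)*(d + sqrt(2))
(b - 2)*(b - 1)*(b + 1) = b^3 - 2*b^2 - b + 2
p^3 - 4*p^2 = p^2*(p - 4)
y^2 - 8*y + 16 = (y - 4)^2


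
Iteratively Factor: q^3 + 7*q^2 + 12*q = (q + 4)*(q^2 + 3*q) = q*(q + 4)*(q + 3)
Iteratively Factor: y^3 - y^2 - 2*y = (y + 1)*(y^2 - 2*y) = y*(y + 1)*(y - 2)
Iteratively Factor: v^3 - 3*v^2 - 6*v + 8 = (v - 4)*(v^2 + v - 2) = (v - 4)*(v - 1)*(v + 2)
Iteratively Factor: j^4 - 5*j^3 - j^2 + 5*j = (j)*(j^3 - 5*j^2 - j + 5) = j*(j - 5)*(j^2 - 1) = j*(j - 5)*(j + 1)*(j - 1)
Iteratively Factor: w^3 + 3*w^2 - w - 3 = (w - 1)*(w^2 + 4*w + 3) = (w - 1)*(w + 3)*(w + 1)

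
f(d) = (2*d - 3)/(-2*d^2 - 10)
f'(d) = 4*d*(2*d - 3)/(-2*d^2 - 10)^2 + 2/(-2*d^2 - 10) = (-d^2 + d*(2*d - 3) - 5)/(d^2 + 5)^2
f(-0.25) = 0.35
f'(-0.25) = -0.16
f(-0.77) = 0.41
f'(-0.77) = -0.07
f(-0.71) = 0.40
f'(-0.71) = -0.08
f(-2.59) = 0.35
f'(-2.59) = 0.07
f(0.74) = 0.14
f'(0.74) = -0.22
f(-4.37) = 0.24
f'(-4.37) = 0.05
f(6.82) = -0.10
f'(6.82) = 0.01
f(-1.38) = 0.42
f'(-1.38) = 0.02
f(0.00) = 0.30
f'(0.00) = -0.20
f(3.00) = -0.11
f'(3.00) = -0.03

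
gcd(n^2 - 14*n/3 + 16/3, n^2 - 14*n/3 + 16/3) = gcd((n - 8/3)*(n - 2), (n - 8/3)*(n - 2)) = n^2 - 14*n/3 + 16/3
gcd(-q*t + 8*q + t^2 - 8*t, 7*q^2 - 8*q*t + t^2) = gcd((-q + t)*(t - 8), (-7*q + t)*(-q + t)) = q - t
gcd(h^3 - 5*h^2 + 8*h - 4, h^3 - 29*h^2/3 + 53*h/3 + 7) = 1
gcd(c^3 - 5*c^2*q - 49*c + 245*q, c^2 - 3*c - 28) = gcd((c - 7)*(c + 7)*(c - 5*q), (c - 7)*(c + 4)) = c - 7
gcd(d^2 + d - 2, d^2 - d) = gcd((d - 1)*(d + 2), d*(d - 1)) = d - 1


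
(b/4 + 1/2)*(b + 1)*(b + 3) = b^3/4 + 3*b^2/2 + 11*b/4 + 3/2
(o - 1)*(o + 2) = o^2 + o - 2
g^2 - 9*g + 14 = (g - 7)*(g - 2)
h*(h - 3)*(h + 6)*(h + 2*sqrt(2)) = h^4 + 2*sqrt(2)*h^3 + 3*h^3 - 18*h^2 + 6*sqrt(2)*h^2 - 36*sqrt(2)*h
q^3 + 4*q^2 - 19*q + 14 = (q - 2)*(q - 1)*(q + 7)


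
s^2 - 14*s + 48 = (s - 8)*(s - 6)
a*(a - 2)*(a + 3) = a^3 + a^2 - 6*a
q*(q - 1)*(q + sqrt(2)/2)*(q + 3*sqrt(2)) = q^4 - q^3 + 7*sqrt(2)*q^3/2 - 7*sqrt(2)*q^2/2 + 3*q^2 - 3*q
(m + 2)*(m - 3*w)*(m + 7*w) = m^3 + 4*m^2*w + 2*m^2 - 21*m*w^2 + 8*m*w - 42*w^2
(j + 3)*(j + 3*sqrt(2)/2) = j^2 + 3*sqrt(2)*j/2 + 3*j + 9*sqrt(2)/2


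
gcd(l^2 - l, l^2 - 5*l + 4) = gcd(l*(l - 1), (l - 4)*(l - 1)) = l - 1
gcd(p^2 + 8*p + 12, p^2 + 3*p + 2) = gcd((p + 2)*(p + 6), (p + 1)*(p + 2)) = p + 2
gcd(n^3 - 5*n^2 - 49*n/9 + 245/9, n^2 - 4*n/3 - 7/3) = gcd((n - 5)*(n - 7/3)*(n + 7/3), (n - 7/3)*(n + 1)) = n - 7/3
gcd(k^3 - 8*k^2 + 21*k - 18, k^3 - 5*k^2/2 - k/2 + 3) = k - 2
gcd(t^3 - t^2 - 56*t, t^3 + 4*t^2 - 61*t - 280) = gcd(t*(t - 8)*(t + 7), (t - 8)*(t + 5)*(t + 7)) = t^2 - t - 56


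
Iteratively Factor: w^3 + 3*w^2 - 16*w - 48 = (w + 3)*(w^2 - 16) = (w - 4)*(w + 3)*(w + 4)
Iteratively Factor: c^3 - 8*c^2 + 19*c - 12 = (c - 3)*(c^2 - 5*c + 4) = (c - 4)*(c - 3)*(c - 1)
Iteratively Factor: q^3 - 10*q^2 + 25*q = (q)*(q^2 - 10*q + 25) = q*(q - 5)*(q - 5)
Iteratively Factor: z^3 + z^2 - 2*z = (z + 2)*(z^2 - z) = z*(z + 2)*(z - 1)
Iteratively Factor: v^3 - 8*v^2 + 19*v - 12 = (v - 3)*(v^2 - 5*v + 4) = (v - 3)*(v - 1)*(v - 4)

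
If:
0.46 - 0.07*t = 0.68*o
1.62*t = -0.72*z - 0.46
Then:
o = 0.0457516339869281*z + 0.705700798838054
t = -0.444444444444444*z - 0.283950617283951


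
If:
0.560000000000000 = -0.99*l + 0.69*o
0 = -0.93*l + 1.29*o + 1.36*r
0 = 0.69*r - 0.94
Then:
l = -3.15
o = -3.71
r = 1.36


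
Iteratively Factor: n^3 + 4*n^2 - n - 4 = (n + 1)*(n^2 + 3*n - 4) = (n - 1)*(n + 1)*(n + 4)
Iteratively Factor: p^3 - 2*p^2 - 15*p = (p + 3)*(p^2 - 5*p) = p*(p + 3)*(p - 5)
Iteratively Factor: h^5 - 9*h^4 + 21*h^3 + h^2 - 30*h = (h + 1)*(h^4 - 10*h^3 + 31*h^2 - 30*h) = (h - 5)*(h + 1)*(h^3 - 5*h^2 + 6*h) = h*(h - 5)*(h + 1)*(h^2 - 5*h + 6) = h*(h - 5)*(h - 3)*(h + 1)*(h - 2)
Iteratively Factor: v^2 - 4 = (v - 2)*(v + 2)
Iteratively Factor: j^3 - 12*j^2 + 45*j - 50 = (j - 5)*(j^2 - 7*j + 10) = (j - 5)^2*(j - 2)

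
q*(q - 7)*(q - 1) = q^3 - 8*q^2 + 7*q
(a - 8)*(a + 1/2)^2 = a^3 - 7*a^2 - 31*a/4 - 2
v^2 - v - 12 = (v - 4)*(v + 3)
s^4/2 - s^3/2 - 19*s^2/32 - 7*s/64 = s*(s/2 + 1/4)*(s - 7/4)*(s + 1/4)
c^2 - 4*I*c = c*(c - 4*I)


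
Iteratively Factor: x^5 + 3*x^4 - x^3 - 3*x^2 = (x + 1)*(x^4 + 2*x^3 - 3*x^2) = x*(x + 1)*(x^3 + 2*x^2 - 3*x) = x*(x - 1)*(x + 1)*(x^2 + 3*x) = x*(x - 1)*(x + 1)*(x + 3)*(x)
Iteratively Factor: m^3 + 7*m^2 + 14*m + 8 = (m + 2)*(m^2 + 5*m + 4) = (m + 2)*(m + 4)*(m + 1)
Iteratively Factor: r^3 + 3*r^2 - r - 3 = (r + 1)*(r^2 + 2*r - 3) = (r - 1)*(r + 1)*(r + 3)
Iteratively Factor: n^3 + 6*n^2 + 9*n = (n + 3)*(n^2 + 3*n) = (n + 3)^2*(n)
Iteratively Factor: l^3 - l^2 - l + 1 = (l + 1)*(l^2 - 2*l + 1) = (l - 1)*(l + 1)*(l - 1)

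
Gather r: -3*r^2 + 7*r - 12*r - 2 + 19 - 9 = -3*r^2 - 5*r + 8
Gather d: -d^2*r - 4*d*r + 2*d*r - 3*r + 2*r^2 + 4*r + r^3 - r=-d^2*r - 2*d*r + r^3 + 2*r^2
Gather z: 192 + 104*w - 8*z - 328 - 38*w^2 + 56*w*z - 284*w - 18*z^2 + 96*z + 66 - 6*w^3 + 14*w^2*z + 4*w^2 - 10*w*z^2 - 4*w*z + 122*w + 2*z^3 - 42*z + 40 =-6*w^3 - 34*w^2 - 58*w + 2*z^3 + z^2*(-10*w - 18) + z*(14*w^2 + 52*w + 46) - 30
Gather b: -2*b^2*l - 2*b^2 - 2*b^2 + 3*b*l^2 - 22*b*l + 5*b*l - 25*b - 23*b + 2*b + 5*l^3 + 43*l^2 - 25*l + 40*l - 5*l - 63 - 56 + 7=b^2*(-2*l - 4) + b*(3*l^2 - 17*l - 46) + 5*l^3 + 43*l^2 + 10*l - 112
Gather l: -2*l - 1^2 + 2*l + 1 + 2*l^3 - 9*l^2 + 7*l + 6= 2*l^3 - 9*l^2 + 7*l + 6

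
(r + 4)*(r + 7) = r^2 + 11*r + 28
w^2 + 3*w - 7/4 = (w - 1/2)*(w + 7/2)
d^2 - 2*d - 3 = (d - 3)*(d + 1)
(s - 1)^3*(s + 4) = s^4 + s^3 - 9*s^2 + 11*s - 4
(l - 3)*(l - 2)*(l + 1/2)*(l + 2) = l^4 - 5*l^3/2 - 11*l^2/2 + 10*l + 6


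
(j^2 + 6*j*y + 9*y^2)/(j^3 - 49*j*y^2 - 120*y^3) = (-j - 3*y)/(-j^2 + 3*j*y + 40*y^2)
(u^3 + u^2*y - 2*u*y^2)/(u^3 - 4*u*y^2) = (-u + y)/(-u + 2*y)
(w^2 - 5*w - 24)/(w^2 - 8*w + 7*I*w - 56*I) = (w + 3)/(w + 7*I)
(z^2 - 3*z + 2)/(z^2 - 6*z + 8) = (z - 1)/(z - 4)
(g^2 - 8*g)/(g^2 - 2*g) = (g - 8)/(g - 2)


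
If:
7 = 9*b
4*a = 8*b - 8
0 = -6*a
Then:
No Solution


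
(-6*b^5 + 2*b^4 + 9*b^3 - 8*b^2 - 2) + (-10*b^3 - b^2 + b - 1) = -6*b^5 + 2*b^4 - b^3 - 9*b^2 + b - 3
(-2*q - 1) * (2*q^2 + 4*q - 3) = -4*q^3 - 10*q^2 + 2*q + 3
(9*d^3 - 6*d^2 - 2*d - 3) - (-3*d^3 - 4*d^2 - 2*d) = 12*d^3 - 2*d^2 - 3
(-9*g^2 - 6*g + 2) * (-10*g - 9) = 90*g^3 + 141*g^2 + 34*g - 18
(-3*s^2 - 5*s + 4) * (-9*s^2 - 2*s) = 27*s^4 + 51*s^3 - 26*s^2 - 8*s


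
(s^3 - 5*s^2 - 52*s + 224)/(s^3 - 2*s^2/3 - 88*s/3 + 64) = 3*(s^2 - s - 56)/(3*s^2 + 10*s - 48)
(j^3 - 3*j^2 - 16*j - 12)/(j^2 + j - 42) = (j^2 + 3*j + 2)/(j + 7)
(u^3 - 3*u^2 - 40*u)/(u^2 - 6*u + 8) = u*(u^2 - 3*u - 40)/(u^2 - 6*u + 8)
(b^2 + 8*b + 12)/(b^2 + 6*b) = (b + 2)/b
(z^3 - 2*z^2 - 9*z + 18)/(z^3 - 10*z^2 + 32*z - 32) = (z^2 - 9)/(z^2 - 8*z + 16)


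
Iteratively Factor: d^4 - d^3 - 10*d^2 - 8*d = (d - 4)*(d^3 + 3*d^2 + 2*d) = (d - 4)*(d + 1)*(d^2 + 2*d) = d*(d - 4)*(d + 1)*(d + 2)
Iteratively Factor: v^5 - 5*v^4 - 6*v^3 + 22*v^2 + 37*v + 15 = (v + 1)*(v^4 - 6*v^3 + 22*v + 15) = (v + 1)^2*(v^3 - 7*v^2 + 7*v + 15) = (v + 1)^3*(v^2 - 8*v + 15) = (v - 3)*(v + 1)^3*(v - 5)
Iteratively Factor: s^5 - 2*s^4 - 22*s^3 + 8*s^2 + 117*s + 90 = (s + 2)*(s^4 - 4*s^3 - 14*s^2 + 36*s + 45) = (s - 5)*(s + 2)*(s^3 + s^2 - 9*s - 9) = (s - 5)*(s - 3)*(s + 2)*(s^2 + 4*s + 3) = (s - 5)*(s - 3)*(s + 1)*(s + 2)*(s + 3)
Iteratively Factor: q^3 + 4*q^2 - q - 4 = (q + 1)*(q^2 + 3*q - 4) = (q + 1)*(q + 4)*(q - 1)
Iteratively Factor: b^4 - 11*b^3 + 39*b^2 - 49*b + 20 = (b - 1)*(b^3 - 10*b^2 + 29*b - 20) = (b - 5)*(b - 1)*(b^2 - 5*b + 4) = (b - 5)*(b - 1)^2*(b - 4)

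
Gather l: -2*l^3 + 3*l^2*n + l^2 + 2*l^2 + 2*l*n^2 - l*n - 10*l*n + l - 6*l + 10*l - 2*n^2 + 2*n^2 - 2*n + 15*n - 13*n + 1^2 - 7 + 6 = -2*l^3 + l^2*(3*n + 3) + l*(2*n^2 - 11*n + 5)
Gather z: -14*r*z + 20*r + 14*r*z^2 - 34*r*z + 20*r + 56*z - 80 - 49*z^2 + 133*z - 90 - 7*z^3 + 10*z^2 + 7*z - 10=40*r - 7*z^3 + z^2*(14*r - 39) + z*(196 - 48*r) - 180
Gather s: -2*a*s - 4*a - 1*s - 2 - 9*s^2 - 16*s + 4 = -4*a - 9*s^2 + s*(-2*a - 17) + 2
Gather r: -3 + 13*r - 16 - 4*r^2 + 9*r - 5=-4*r^2 + 22*r - 24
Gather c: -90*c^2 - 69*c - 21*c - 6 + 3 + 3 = -90*c^2 - 90*c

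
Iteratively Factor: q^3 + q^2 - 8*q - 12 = (q - 3)*(q^2 + 4*q + 4) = (q - 3)*(q + 2)*(q + 2)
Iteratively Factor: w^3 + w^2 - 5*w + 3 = (w - 1)*(w^2 + 2*w - 3) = (w - 1)*(w + 3)*(w - 1)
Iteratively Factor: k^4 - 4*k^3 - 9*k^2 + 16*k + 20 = (k - 2)*(k^3 - 2*k^2 - 13*k - 10) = (k - 2)*(k + 1)*(k^2 - 3*k - 10) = (k - 5)*(k - 2)*(k + 1)*(k + 2)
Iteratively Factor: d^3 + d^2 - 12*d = (d)*(d^2 + d - 12) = d*(d + 4)*(d - 3)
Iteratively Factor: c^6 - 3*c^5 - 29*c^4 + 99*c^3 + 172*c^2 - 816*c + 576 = (c + 4)*(c^5 - 7*c^4 - c^3 + 103*c^2 - 240*c + 144) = (c - 3)*(c + 4)*(c^4 - 4*c^3 - 13*c^2 + 64*c - 48) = (c - 3)*(c + 4)^2*(c^3 - 8*c^2 + 19*c - 12) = (c - 3)*(c - 1)*(c + 4)^2*(c^2 - 7*c + 12) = (c - 3)^2*(c - 1)*(c + 4)^2*(c - 4)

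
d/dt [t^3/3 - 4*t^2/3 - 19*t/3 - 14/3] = t^2 - 8*t/3 - 19/3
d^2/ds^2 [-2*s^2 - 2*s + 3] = -4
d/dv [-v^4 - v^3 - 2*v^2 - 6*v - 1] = -4*v^3 - 3*v^2 - 4*v - 6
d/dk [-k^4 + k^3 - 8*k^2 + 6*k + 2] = -4*k^3 + 3*k^2 - 16*k + 6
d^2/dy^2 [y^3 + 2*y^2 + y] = 6*y + 4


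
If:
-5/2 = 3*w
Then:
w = -5/6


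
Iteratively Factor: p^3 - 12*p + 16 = (p - 2)*(p^2 + 2*p - 8) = (p - 2)*(p + 4)*(p - 2)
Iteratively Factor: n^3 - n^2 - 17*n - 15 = (n + 1)*(n^2 - 2*n - 15) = (n + 1)*(n + 3)*(n - 5)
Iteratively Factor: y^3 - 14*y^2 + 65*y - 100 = (y - 5)*(y^2 - 9*y + 20) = (y - 5)^2*(y - 4)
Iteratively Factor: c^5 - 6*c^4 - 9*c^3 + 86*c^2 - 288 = (c - 4)*(c^4 - 2*c^3 - 17*c^2 + 18*c + 72) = (c - 4)^2*(c^3 + 2*c^2 - 9*c - 18) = (c - 4)^2*(c + 3)*(c^2 - c - 6) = (c - 4)^2*(c - 3)*(c + 3)*(c + 2)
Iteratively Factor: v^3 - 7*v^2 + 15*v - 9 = (v - 3)*(v^2 - 4*v + 3) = (v - 3)*(v - 1)*(v - 3)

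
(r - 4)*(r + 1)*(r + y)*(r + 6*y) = r^4 + 7*r^3*y - 3*r^3 + 6*r^2*y^2 - 21*r^2*y - 4*r^2 - 18*r*y^2 - 28*r*y - 24*y^2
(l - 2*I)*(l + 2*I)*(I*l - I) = I*l^3 - I*l^2 + 4*I*l - 4*I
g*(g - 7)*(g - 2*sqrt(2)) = g^3 - 7*g^2 - 2*sqrt(2)*g^2 + 14*sqrt(2)*g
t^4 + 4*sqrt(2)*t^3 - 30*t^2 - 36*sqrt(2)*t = t*(t - 3*sqrt(2))*(t + sqrt(2))*(t + 6*sqrt(2))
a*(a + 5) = a^2 + 5*a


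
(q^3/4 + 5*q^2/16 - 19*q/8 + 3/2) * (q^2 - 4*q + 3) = q^5/4 - 11*q^4/16 - 23*q^3/8 + 191*q^2/16 - 105*q/8 + 9/2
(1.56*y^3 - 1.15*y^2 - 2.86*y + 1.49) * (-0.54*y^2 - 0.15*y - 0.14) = -0.8424*y^5 + 0.387*y^4 + 1.4985*y^3 - 0.2146*y^2 + 0.1769*y - 0.2086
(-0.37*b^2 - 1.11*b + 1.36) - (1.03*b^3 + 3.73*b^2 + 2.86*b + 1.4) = -1.03*b^3 - 4.1*b^2 - 3.97*b - 0.0399999999999998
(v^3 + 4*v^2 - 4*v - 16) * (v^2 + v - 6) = v^5 + 5*v^4 - 6*v^3 - 44*v^2 + 8*v + 96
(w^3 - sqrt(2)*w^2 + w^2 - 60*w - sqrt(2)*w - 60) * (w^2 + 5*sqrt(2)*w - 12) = w^5 + w^4 + 4*sqrt(2)*w^4 - 82*w^3 + 4*sqrt(2)*w^3 - 288*sqrt(2)*w^2 - 82*w^2 - 288*sqrt(2)*w + 720*w + 720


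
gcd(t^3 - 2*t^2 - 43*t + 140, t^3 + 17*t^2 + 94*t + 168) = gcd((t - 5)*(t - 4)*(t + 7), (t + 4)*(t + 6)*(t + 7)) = t + 7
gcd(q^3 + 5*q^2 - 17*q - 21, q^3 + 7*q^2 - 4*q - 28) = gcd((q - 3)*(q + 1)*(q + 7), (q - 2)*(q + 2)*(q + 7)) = q + 7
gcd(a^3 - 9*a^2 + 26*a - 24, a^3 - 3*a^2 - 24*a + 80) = a - 4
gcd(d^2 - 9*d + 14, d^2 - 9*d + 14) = d^2 - 9*d + 14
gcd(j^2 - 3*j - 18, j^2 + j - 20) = 1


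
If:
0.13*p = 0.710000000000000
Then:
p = 5.46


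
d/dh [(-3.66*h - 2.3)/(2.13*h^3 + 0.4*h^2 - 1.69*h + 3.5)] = (15.5916*h^3 + 16.161*h^2 + 1.84*h - 16.697)/(4.5369*h^6 + 1.704*h^5 - 7.0394*h^4 + 13.558*h^3 + 5.6561*h^2 - 11.83*h + 12.25)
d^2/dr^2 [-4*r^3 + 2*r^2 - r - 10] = 4 - 24*r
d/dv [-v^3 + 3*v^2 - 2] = 3*v*(2 - v)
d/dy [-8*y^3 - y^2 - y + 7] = -24*y^2 - 2*y - 1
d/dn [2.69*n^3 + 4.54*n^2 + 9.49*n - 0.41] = 8.07*n^2 + 9.08*n + 9.49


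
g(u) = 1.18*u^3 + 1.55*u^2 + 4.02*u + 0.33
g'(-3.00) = 26.58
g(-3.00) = -29.64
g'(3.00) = 45.18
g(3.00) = 58.20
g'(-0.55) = 3.39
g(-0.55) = -1.61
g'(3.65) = 62.50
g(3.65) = 93.03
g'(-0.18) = 3.58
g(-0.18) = -0.35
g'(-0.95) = 4.27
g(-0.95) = -3.10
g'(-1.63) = 8.37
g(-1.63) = -7.21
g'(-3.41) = 34.61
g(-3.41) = -42.14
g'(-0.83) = 3.89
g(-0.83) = -2.61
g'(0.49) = 6.39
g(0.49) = 2.81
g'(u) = 3.54*u^2 + 3.1*u + 4.02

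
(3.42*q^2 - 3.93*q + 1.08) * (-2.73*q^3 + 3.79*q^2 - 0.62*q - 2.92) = -9.3366*q^5 + 23.6907*q^4 - 19.9635*q^3 - 3.4566*q^2 + 10.806*q - 3.1536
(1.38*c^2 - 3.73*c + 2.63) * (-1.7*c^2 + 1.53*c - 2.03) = -2.346*c^4 + 8.4524*c^3 - 12.9793*c^2 + 11.5958*c - 5.3389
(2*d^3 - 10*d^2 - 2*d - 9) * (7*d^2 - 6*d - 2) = 14*d^5 - 82*d^4 + 42*d^3 - 31*d^2 + 58*d + 18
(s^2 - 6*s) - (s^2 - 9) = 9 - 6*s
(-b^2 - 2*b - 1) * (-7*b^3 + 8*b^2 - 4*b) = 7*b^5 + 6*b^4 - 5*b^3 + 4*b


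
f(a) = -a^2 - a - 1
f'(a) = -2*a - 1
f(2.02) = -7.10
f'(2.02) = -5.04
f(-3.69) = -10.93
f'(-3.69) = 6.38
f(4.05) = -21.45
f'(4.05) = -9.10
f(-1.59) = -1.94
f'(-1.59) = 2.18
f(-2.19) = -3.61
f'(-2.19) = 3.38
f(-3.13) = -7.67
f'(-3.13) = 5.26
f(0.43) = -1.61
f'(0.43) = -1.86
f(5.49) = -36.63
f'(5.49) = -11.98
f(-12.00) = -133.00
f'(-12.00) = 23.00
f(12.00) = -157.00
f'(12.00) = -25.00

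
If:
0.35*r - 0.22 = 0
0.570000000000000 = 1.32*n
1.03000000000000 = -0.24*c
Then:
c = -4.29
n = 0.43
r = 0.63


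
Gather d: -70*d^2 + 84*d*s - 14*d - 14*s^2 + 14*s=-70*d^2 + d*(84*s - 14) - 14*s^2 + 14*s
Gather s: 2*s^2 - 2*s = 2*s^2 - 2*s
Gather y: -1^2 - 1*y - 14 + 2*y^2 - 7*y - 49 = 2*y^2 - 8*y - 64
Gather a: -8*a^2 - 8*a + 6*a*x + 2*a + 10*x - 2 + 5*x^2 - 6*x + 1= -8*a^2 + a*(6*x - 6) + 5*x^2 + 4*x - 1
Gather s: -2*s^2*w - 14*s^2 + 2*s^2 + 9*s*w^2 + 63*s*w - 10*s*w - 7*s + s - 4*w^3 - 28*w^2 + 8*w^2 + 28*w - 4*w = s^2*(-2*w - 12) + s*(9*w^2 + 53*w - 6) - 4*w^3 - 20*w^2 + 24*w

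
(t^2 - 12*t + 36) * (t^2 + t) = t^4 - 11*t^3 + 24*t^2 + 36*t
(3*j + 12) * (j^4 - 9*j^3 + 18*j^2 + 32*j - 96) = 3*j^5 - 15*j^4 - 54*j^3 + 312*j^2 + 96*j - 1152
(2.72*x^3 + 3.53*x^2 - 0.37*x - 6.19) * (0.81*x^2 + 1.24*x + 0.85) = 2.2032*x^5 + 6.2321*x^4 + 6.3895*x^3 - 2.4722*x^2 - 7.9901*x - 5.2615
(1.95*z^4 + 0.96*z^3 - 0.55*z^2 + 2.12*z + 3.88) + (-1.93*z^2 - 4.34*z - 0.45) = 1.95*z^4 + 0.96*z^3 - 2.48*z^2 - 2.22*z + 3.43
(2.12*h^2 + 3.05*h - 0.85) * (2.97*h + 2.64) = 6.2964*h^3 + 14.6553*h^2 + 5.5275*h - 2.244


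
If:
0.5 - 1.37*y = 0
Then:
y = 0.36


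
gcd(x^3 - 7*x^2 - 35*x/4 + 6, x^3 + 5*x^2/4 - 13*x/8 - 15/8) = x + 3/2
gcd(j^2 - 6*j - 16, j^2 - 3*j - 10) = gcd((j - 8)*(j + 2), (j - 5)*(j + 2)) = j + 2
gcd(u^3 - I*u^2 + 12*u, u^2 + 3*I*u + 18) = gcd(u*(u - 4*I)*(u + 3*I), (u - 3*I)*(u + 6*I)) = 1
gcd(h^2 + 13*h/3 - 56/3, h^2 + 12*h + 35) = h + 7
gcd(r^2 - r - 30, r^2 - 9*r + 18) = r - 6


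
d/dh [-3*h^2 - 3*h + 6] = -6*h - 3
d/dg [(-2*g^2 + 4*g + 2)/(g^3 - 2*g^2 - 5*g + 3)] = 2*(g^4 - 4*g^3 + 6*g^2 - 2*g + 11)/(g^6 - 4*g^5 - 6*g^4 + 26*g^3 + 13*g^2 - 30*g + 9)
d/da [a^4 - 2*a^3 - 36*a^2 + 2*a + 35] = 4*a^3 - 6*a^2 - 72*a + 2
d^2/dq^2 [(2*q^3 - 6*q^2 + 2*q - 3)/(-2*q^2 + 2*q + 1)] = 4*(2*q^3 + 30*q^2 - 27*q + 14)/(8*q^6 - 24*q^5 + 12*q^4 + 16*q^3 - 6*q^2 - 6*q - 1)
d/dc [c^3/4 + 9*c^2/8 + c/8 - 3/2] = 3*c^2/4 + 9*c/4 + 1/8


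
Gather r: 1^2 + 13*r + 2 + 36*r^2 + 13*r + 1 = 36*r^2 + 26*r + 4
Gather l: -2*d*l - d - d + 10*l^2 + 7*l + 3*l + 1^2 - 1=-2*d + 10*l^2 + l*(10 - 2*d)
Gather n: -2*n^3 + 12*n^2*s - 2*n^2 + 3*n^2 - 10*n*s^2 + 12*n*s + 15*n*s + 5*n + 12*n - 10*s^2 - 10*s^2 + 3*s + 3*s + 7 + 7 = -2*n^3 + n^2*(12*s + 1) + n*(-10*s^2 + 27*s + 17) - 20*s^2 + 6*s + 14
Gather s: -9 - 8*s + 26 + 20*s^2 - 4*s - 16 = 20*s^2 - 12*s + 1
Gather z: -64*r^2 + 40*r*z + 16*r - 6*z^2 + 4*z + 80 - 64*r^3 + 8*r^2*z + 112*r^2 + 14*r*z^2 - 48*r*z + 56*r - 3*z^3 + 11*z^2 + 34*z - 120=-64*r^3 + 48*r^2 + 72*r - 3*z^3 + z^2*(14*r + 5) + z*(8*r^2 - 8*r + 38) - 40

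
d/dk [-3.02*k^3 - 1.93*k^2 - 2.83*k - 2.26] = -9.06*k^2 - 3.86*k - 2.83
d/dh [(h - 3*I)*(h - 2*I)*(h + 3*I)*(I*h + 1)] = 4*I*h^3 + 9*h^2 + 14*I*h + 27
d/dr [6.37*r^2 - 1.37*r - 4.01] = 12.74*r - 1.37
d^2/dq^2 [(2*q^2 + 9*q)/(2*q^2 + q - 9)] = 2*(32*q^3 + 108*q^2 + 486*q + 243)/(8*q^6 + 12*q^5 - 102*q^4 - 107*q^3 + 459*q^2 + 243*q - 729)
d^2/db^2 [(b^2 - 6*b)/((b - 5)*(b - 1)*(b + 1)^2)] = 2*(3*b^6 - 54*b^5 + 319*b^4 - 788*b^3 + 885*b^2 - 830*b + 145)/(b^10 - 14*b^9 + 57*b^8 - 8*b^7 - 302*b^6 + 108*b^5 + 554*b^4 - 136*b^3 - 435*b^2 + 50*b + 125)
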